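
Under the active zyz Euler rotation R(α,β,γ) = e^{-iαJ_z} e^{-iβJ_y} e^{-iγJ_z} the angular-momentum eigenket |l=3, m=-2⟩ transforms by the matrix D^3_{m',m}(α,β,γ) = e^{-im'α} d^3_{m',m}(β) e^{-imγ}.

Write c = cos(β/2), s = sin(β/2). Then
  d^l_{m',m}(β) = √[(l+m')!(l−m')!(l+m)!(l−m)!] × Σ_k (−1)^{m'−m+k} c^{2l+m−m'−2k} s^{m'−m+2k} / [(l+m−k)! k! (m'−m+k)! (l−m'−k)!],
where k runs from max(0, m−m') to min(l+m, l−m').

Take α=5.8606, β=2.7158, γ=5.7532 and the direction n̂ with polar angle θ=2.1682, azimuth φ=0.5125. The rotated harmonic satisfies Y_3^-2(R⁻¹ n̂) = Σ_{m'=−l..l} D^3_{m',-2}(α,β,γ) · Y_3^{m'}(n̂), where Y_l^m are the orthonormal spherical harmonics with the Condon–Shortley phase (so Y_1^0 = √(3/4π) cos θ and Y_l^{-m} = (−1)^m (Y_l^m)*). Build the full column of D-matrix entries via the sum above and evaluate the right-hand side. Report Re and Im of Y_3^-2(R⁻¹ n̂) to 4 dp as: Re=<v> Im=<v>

Need the full column D^3_{m',-2} for m'=−3..3 at α=5.8606, β=2.7158, γ=5.7532.
cos(β/2)=0.211292, sin(β/2)=0.977423
d^3_{-3,-2}: single k=1 term ⇒ +0.001008;  D = -0.000692-0.000733i
d^3_{-2,-2}: k∈[0..1] ⇒ +0.000089 -0.009521 = -0.009432;  D = +0.003095+0.008909i
d^3_{-1,-2}: k∈[0..1] ⇒ -0.001302 +0.055709 = +0.054407;  D = +0.004795-0.054196i
d^3_{0,-2}: k∈[0..1] ⇒ +0.010429 -0.223180 = -0.212751;  D = -0.104013+0.185591i
d^3_{1,-2}: k∈[0..1] ⇒ -0.055709 +0.596067 = +0.540358;  D = +0.434261-0.321565i
d^3_{2,-2}: k∈[0..1] ⇒ +0.203735 -0.871958 = -0.668223;  D = -0.652867+0.142433i
d^3_{3,-2}: single k=0 term ⇒ -0.461712;  D = -0.451780-0.095248i
Y_3^{m'}(θ=2.1682,φ=0.5125) and Σ D·Y over m':
  (-0.0007-0.0007i)·(+0.0079-0.2357i)  (+0.0031+0.0089i)·(-0.2040+0.3359i)  (+0.0048-0.0542i)·(+0.1355-0.0763i)  (-0.1040+0.1856i)·(+0.2976+0.0000i)  (+0.4343-0.3216i)·(-0.1355-0.0763i)  (-0.6529+0.1424i)·(-0.2040-0.3359i)  (-0.4518-0.0952i)·(-0.0079-0.2357i)
Y_3^-2(R⁻¹ n̂) = +0.040493+0.354832i

Re=0.0405 Im=0.3548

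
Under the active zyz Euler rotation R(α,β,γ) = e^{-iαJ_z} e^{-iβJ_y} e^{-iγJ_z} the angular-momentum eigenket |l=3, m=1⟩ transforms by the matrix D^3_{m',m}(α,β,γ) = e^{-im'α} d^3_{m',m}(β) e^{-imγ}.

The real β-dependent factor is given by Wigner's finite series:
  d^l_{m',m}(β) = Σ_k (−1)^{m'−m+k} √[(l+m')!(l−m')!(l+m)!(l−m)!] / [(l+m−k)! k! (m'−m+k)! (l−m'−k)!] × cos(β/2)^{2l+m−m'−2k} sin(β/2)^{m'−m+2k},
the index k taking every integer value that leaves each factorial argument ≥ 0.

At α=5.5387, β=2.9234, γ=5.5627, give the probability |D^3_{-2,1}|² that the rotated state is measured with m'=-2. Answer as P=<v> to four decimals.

D^3_{-2,1}(5.5387,2.9234,5.5627) = e^{-i·-2·5.5387}·d^3_{-2,1}(2.9234)·e^{-i·1·5.5627}. Compute d first:
c=cos(2.9234/2)=0.108880, s=sin(2.9234/2)=0.994055; N=√[1·120·24·2]=75.894664
k: max(0,(1)−(-2))=3 … min(3+(1),3−(-2))=4
  k=3: (−1)^0·75.8947/(12)·0.1089^3·0.9941^3 = +0.008019
  k=4: (−1)^1·75.8947/(24)·0.1089^1·0.9941^5 = -0.334195
d^3_{-2,1}(2.9234) = +0.008019 -0.334195 = -0.326176
|D^3_{-2,1}|² = |d^3_{-2,1}(β)|² = (-0.326176)² = 0.106391 (the z-rotation phases have unit modulus)

P=0.1064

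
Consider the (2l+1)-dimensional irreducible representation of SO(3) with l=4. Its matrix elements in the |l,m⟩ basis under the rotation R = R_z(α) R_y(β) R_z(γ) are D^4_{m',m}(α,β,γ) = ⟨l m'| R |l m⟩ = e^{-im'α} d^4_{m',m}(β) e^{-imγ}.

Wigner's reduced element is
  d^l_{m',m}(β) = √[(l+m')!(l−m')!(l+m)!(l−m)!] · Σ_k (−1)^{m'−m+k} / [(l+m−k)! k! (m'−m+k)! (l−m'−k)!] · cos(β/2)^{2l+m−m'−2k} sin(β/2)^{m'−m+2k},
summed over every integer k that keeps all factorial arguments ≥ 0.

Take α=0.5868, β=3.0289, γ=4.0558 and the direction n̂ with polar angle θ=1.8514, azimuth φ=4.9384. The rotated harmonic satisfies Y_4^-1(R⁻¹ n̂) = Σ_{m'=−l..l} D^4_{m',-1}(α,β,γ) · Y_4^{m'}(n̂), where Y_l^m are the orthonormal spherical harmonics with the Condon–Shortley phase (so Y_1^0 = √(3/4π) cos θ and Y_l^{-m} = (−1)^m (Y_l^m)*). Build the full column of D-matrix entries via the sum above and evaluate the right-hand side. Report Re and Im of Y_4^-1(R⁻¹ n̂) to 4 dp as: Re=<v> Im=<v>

Need the full column D^4_{m',-1} for m'=−4..4 at α=0.5868, β=3.0289, γ=4.0558.
cos(β/2)=0.056317, sin(β/2)=0.998413
d^4_{-4,-1}: single k=3 term ⇒ +0.000004;  D = +0.000004+0.000001i
d^4_{-3,-1}: k∈[2..3] ⇒ +0.000000 -0.000132 = -0.000132;  D = -0.000118+0.000059i
d^4_{-2,-1}: k∈[1..3] ⇒ +0.000000 -0.000012 +0.002506 = +0.002494;  D = +0.001233-0.002168i
d^4_{-1,-1}: k∈[0..3] ⇒ +0.000000 -0.000000 +0.000300 -0.031415 = -0.031115;  D = +0.002170+0.031040i
d^4_{0,-1}: k∈[0..3] ⇒ -0.000000 +0.000015 -0.004755 +0.249070 = +0.244331;  D = -0.149144-0.193529i
d^4_{1,-1}: k∈[0..3] ⇒ +0.000000 -0.000300 +0.047122 -0.987374 = -0.940552;  D = +0.890589+0.302471i
d^4_{2,-1}: k∈[0..2] ⇒ -0.000008 +0.003759 -0.236289 = -0.232538;  D = +0.224759-0.059645i
d^4_{3,-1}: k∈[0..1] ⇒ +0.000132 -0.024935 = -0.024802;  D = +0.016440-0.018571i
d^4_{4,-1}: single k=0 term ⇒ -0.001326;  D = +0.000182-0.001313i
Y_4^{m'}(θ=1.8514,φ=4.9384) and Σ D·Y over m':
  (+0.0000+0.0000i)·(+0.2333-0.2965i)  (-0.0001+0.0001i)·(+0.1929+0.2395i)  (+0.0012-0.0022i)·(+0.1287-0.0625i)  (+0.0022+0.0310i)·(+0.0695+0.3022i)  (-0.1491-0.1935i)·(+0.0957+0.0000i)  (+0.8906+0.3025i)·(-0.0695+0.3022i)  (+0.2248-0.0596i)·(+0.1287+0.0625i)  (+0.0164-0.0186i)·(-0.1929+0.2395i)  (+0.0002-0.0013i)·(+0.2333+0.2965i)
Y_4^-1(R⁻¹ n̂) = -0.142456+0.245664i

Re=-0.1425 Im=0.2457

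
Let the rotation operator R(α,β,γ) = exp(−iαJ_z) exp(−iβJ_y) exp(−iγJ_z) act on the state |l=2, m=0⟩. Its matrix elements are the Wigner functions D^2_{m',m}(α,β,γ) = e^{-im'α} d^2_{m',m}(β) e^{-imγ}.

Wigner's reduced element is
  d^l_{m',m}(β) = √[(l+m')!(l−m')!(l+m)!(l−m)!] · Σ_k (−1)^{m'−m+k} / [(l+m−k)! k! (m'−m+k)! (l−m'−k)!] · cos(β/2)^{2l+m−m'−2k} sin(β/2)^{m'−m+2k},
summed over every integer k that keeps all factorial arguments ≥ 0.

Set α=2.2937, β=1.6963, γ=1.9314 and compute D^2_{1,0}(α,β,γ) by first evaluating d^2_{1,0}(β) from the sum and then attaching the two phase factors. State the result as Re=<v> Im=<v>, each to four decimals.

First d^2_{1,0}(β=1.6963), then the phase factors e^{-i(1)α} and e^{-i(0)γ}:
With c≡cos(β/2)=0.661372 and s≡sin(β/2)=0.750058, N=[6·1·2·2]^{1/2}=4.898979
The bounds max(0,m−m')=0 and min(l+m,l−m')=1 give 2 terms
  k=0: (−1)^1·4.8990/(2)·0.6614^3·0.7501^1 = -0.531505
  k=1: (−1)^2·4.8990/(2)·0.6614^1·0.7501^3 = +0.683606
d^2_{1,0}(1.6963) = -0.531505 +0.683606 = +0.152101
Phases: e^{-i·(1)·2.2937}=-0.661565-0.749888i, e^{-i·(0)·1.9314}=+1.000000+0.000000i ⇒ D=-0.100625-0.114059i

Re=-0.1006 Im=-0.1141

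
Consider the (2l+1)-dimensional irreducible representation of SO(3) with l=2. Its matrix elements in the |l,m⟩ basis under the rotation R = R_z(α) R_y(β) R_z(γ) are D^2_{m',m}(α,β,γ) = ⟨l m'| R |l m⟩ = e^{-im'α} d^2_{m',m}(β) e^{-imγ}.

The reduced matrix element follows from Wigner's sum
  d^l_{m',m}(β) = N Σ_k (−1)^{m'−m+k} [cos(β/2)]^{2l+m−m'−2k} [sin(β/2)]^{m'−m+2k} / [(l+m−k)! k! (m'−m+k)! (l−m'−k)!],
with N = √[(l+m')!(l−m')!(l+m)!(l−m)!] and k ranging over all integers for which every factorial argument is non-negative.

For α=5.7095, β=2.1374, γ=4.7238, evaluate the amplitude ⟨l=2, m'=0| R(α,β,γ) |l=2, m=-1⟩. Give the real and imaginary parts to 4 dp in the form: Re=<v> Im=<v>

Re=0.0063 Im=-0.5546

D^2_{0,-1}(5.7095,2.1374,4.7238) = e^{-i·0·5.7095}·d^2_{0,-1}(2.1374)·e^{-i·-1·4.7238}. Compute d first:
c=cos(2.1374/2)=0.481264, s=sin(2.1374/2)=0.876576; N=√[2·2·1·6]=4.898979
The bounds max(0,m−m')=0 and min(l+m,l−m')=1 give 2 terms
  k=0: (−1)^1·4.8990/(2)·0.4813^3·0.8766^1 = -0.239340
  k=1: (−1)^2·4.8990/(2)·0.4813^1·0.8766^3 = +0.794012
d^2_{0,-1}(2.1374) = -0.239340 +0.794012 = +0.554672
Attach z-rotation phases: D = e^{-i(0)(5.7095)}·(+0.554672)·e^{-i(-1)(4.7238)} = +0.006329-0.554636i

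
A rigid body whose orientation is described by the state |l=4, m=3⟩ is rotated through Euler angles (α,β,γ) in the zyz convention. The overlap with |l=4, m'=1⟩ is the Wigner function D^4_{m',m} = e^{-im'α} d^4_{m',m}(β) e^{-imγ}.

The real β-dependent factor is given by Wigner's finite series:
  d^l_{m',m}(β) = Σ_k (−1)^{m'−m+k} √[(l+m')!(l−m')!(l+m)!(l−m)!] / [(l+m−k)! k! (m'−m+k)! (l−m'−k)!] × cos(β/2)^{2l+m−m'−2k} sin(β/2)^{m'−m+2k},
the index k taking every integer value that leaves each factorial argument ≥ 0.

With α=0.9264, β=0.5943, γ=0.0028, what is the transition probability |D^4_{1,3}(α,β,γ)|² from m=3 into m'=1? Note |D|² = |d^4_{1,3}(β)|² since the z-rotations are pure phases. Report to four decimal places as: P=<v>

First d^4_{1,3}(β=0.5943), then the phase factors e^{-i(1)α} and e^{-i(3)γ}:
c=cos(0.5943/2)=0.956175, s=sin(0.5943/2)=0.292796; N=√[120·6·5040·1]=1904.940944
The bounds max(0,m−m')=2 and min(l+m,l−m')=3 give 2 terms
  k=2: (−1)^0·1904.9409/(240)·0.9562^6·0.2928^2 = +0.520026
  k=3: (−1)^1·1904.9409/(144)·0.9562^4·0.2928^4 = -0.081270
d^4_{1,3}(0.5943) = +0.520026 -0.081270 = +0.438756
|D^4_{1,3}|² = |d^4_{1,3}(β)|² = (+0.438756)² = 0.192507 (the z-rotation phases have unit modulus)

P=0.1925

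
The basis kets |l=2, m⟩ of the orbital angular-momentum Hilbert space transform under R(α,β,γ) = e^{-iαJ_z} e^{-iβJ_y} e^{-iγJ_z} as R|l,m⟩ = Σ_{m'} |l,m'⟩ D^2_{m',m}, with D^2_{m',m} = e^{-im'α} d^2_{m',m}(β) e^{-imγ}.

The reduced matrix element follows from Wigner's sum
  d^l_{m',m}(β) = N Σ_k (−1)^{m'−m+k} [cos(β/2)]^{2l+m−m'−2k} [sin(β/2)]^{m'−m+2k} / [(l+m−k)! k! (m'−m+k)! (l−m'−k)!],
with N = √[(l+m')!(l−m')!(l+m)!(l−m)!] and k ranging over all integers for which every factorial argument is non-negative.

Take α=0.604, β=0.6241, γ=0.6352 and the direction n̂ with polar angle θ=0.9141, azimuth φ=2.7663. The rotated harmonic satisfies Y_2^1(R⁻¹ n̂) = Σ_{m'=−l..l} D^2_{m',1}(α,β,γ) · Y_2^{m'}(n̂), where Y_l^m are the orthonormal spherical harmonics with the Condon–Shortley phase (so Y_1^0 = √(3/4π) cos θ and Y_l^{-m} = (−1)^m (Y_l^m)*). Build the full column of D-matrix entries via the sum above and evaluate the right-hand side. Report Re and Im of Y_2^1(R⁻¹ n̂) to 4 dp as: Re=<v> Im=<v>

Re=0.0340 Im=-0.1748

Need the full column D^2_{m',1} for m'=−2..2 at α=0.604, β=0.6241, γ=0.6352.
cos(β/2)=0.951706, sin(β/2)=0.307010
d^2_{-2,1}: single k=3 term ⇒ +0.055080;  D = +0.046288+0.029853i
d^2_{-1,1}: k∈[2..3] ⇒ +0.256114 -0.008884 = +0.247230;  D = +0.247109-0.007712i
d^2_{0,1}: k∈[1..2] ⇒ +0.648242 -0.067459 = +0.580784;  D = +0.467503-0.344601i
d^2_{1,1}: k∈[0..1] ⇒ +0.820373 -0.256114 = +0.564260;  D = +0.183696-0.533521i
d^2_{2,1}: single k=0 term ⇒ -0.529287;  D = +0.142403+0.509771i
Y_2^{m'}(θ=0.9141,φ=2.7663) and Σ D·Y over m':
  (+0.0463+0.0299i)·(+0.1772+0.1653i)  (+0.2471-0.0077i)·(-0.3475-0.1369i)  (+0.4675-0.3446i)·(+0.0373+0.0000i)  (+0.1837-0.5335i)·(+0.3475-0.1369i)  (+0.1424+0.5098i)·(+0.1772-0.1653i)
Y_2^1(R⁻¹ n̂) = +0.034024-0.174838i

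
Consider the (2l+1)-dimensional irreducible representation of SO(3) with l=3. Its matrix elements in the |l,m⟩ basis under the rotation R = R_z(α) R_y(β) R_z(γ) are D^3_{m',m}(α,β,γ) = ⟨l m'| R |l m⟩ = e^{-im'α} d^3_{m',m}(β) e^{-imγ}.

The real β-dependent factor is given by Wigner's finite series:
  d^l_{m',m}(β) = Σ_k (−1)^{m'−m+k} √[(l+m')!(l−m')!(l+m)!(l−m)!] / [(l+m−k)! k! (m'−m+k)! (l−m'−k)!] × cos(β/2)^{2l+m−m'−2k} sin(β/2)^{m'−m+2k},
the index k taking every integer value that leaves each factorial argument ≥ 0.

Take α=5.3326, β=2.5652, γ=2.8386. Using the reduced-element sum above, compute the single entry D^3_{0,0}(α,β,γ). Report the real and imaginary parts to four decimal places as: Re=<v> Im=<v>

Re=-0.2158 Im=0.0000

Split into d^3_{0,0}(β=2.5652) × two z-phases.
c=cos(2.5652/2)=0.284223, s=sin(2.5652/2)=0.958758; N=√[6·6·6·6]=36.000000
The bounds max(0,m−m')=0 and min(l+m,l−m')=3 give 4 terms
  k=0: (−1)^0·36.0000/(36)·0.2842^6·0.9588^0 = +0.000527
  k=1: (−1)^1·36.0000/(4)·0.2842^4·0.9588^2 = -0.053988
  k=2: (−1)^2·36.0000/(4)·0.2842^2·0.9588^4 = +0.614325
  k=3: (−1)^3·36.0000/(36)·0.2842^0·0.9588^6 = -0.776702
d^3_{0,0}(2.5652) = +0.000527 -0.053988 +0.614325 -0.776702 = -0.215838
D = (+1.000000+0.000000i)·(-0.215838)·(+1.000000+0.000000i) = -0.215838+0.000000i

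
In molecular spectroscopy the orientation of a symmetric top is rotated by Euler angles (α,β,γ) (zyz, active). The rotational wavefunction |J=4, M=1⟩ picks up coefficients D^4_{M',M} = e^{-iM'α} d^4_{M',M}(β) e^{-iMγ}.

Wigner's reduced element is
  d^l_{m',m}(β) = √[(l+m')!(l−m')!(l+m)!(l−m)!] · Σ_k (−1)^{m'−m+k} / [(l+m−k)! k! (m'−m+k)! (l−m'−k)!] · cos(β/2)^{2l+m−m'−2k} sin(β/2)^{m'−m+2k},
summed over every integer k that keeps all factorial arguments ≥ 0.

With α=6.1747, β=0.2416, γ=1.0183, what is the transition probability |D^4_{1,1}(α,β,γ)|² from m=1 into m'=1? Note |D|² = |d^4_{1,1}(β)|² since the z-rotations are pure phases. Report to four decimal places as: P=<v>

D^4_{1,1}(6.1747,0.2416,1.0183) = e^{-i·1·6.1747}·d^4_{1,1}(0.2416)·e^{-i·1·1.0183}. Compute d first:
Half-angle: c=0.992713, s=0.120506. N=√(120·6·120·6)=720.000000
Admissible k: 0..3 (factorial args all ≥0)
  k=0: (−1)^0·720.0000/(720)·0.9927^8·0.1205^0 = +0.943166
  k=1: (−1)^1·720.0000/(48)·0.9927^6·0.1205^2 = -0.208474
  k=2: (−1)^2·720.0000/(24)·0.9927^4·0.1205^4 = +0.006144
  k=3: (−1)^3·720.0000/(72)·0.9927^2·0.1205^6 = -0.000030
d^4_{1,1}(0.2416) = +0.943166 -0.208474 +0.006144 -0.000030 = +0.740805
|D^4_{1,1}|² = |d^4_{1,1}(β)|² = (+0.740805)² = 0.548793 (the z-rotation phases have unit modulus)

P=0.5488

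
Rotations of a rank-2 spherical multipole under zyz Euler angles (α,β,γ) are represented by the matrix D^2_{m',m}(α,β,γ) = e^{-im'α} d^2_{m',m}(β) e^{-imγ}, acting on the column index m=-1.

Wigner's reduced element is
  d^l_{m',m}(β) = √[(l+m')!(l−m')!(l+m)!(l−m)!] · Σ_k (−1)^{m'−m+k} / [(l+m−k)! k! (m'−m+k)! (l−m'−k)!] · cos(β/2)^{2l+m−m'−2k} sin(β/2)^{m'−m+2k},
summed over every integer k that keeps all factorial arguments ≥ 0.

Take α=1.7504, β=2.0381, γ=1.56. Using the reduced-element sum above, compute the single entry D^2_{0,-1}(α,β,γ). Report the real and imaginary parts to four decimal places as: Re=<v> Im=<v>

Re=0.0053 Im=0.4925

Split into d^2_{0,-1}(β=2.0381) × two z-phases.
Half-angle: c=0.524175, s=0.851610. N=√(2·2·1·6)=4.898979
k: max(0,(-1)−(0))=0 … min(2+(-1),2−(0))=1
  k=0: (−1)^1·4.8990/(2)·0.5242^3·0.8516^1 = -0.300432
  k=1: (−1)^2·4.8990/(2)·0.5242^1·0.8516^3 = +0.793003
d^2_{0,-1}(2.0381) = -0.300432 +0.793003 = +0.492571
D = (+1.000000+0.000000i)·(+0.492571)·(+0.010796+0.999942i) = +0.005318+0.492543i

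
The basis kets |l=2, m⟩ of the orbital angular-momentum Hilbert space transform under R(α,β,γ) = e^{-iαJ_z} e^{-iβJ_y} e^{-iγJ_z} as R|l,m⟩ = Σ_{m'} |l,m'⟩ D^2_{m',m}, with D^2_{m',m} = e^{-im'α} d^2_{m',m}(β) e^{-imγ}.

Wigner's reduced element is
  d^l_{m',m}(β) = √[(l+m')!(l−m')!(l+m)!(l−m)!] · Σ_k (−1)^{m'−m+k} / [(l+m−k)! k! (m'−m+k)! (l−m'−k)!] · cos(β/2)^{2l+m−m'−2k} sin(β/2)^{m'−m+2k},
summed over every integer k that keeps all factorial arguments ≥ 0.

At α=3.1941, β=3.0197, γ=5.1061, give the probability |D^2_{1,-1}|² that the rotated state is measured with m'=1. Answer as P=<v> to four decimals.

Split into d^2_{1,-1}(β=3.0197) × two z-phases.
Half-angle: c=0.060909, s=0.998143. N=√(6·1·1·6)=6.000000
k∈{0,1} keeps every argument non-negative
  k=0: (−1)^2·6.0000/(2)·0.0609^2·0.9981^2 = +0.011088
  k=1: (−1)^3·6.0000/(6)·0.0609^0·0.9981^4 = -0.992594
d^2_{1,-1}(3.0197) = +0.011088 -0.992594 = -0.981506
|D^2_{1,-1}|² = |d^2_{1,-1}(β)|² = (-0.981506)² = 0.963354 (the z-rotation phases have unit modulus)

P=0.9634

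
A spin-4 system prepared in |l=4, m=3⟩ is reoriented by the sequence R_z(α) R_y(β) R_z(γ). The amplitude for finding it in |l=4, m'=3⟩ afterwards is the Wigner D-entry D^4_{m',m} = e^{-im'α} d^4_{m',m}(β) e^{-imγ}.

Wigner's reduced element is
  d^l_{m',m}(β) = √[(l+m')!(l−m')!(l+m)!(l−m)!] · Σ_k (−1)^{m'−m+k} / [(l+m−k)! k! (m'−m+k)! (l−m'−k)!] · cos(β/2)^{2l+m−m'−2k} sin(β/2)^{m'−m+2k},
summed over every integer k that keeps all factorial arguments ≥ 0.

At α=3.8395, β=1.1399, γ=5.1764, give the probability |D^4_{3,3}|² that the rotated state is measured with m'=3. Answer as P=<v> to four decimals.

P=0.2241

First d^4_{3,3}(β=1.1399), then the phase factors e^{-i(3)α} and e^{-i(3)γ}:
With c≡cos(β/2)=0.841928 and s≡sin(β/2)=0.539590, N=[5040·1·5040·1]^{1/2}=5040.000000
Admissible k: 0..1 (factorial args all ≥0)
  k=0: (−1)^0·5040.0000/(5040)·0.8419^8·0.5396^0 = +0.252464
  k=1: (−1)^1·5040.0000/(720)·0.8419^6·0.5396^2 = -0.725898
d^4_{3,3}(1.1399) = +0.252464 -0.725898 = -0.473434
|D^4_{3,3}|² = |d^4_{3,3}(β)|² = (-0.473434)² = 0.224139 (the z-rotation phases have unit modulus)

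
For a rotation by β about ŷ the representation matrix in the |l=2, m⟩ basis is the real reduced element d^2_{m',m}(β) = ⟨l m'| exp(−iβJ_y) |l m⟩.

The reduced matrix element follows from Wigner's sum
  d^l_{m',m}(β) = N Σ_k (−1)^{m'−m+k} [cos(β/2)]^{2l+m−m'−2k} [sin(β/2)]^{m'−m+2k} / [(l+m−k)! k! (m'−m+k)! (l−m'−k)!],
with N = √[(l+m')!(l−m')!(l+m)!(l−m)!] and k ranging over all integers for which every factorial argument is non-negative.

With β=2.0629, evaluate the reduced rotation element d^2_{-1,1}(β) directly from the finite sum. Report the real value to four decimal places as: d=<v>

d^2_{-1,1}(β=2.0629) via Wigner's sum:
With c≡cos(β/2)=0.513575 and s≡sin(β/2)=0.858045, N=[1·6·6·1]^{1/2}=6.000000
k: max(0,(1)−(-1))=2 … min(2+(1),2−(-1))=3
  k=2: (−1)^0·6.0000/(2)·0.5136^2·0.8580^2 = +0.582571
  k=3: (−1)^1·6.0000/(6)·0.5136^0·0.8580^4 = -0.542050
d^2_{-1,1}(2.0629) = +0.582571 -0.542050 = +0.040521

d=0.0405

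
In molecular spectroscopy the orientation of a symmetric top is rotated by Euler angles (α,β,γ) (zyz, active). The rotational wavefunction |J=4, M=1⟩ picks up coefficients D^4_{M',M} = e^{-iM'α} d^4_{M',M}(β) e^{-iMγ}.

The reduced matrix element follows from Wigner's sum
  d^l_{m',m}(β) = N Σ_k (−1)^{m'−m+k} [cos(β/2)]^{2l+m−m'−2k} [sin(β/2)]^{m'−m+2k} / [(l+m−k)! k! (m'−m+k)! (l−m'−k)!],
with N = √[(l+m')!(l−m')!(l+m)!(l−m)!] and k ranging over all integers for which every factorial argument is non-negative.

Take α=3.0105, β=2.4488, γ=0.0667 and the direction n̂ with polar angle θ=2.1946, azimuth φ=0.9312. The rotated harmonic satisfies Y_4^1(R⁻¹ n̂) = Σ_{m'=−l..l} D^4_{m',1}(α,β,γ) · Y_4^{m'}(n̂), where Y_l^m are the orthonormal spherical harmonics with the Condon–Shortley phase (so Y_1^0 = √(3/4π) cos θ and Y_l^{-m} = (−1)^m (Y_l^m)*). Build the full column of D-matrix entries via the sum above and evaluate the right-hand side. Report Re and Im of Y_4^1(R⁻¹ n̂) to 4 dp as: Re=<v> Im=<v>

Re=0.1598 Im=-0.1914

Need the full column D^4_{m',1} for m'=−4..4 at α=3.0105, β=2.4488, γ=0.0667.
cos(β/2)=0.339510, sin(β/2)=0.940602
d^4_{-4,1}: single k=5 term ⇒ +0.215617;  D = +0.179037-0.120153i
d^4_{-3,1}: k∈[4..5] ⇒ +0.137580 -0.633596 = -0.496016;  D = +0.444461-0.220196i
d^4_{-2,1}: k∈[3..5] ⇒ +0.053088 -0.611217 +0.938278 = +0.380149;  D = +0.359774-0.122784i
d^4_{-1,1}: k∈[2..5] ⇒ +0.013550 -0.312002 +1.197385 -0.612701 = +0.286231;  D = -0.280651+0.056246i
d^4_{0,1}: k∈[1..4] ⇒ +0.002187 -0.100728 +0.773136 -0.989032 = -0.314437;  D = -0.313738+0.020957i
d^4_{1,1}: k∈[0..3] ⇒ +0.000177 -0.020325 +0.312002 -0.798256 = -0.506402;  D = +0.505353+0.032586i
d^4_{2,1}: k∈[0..2] ⇒ -0.002075 +0.079632 -0.407478 = -0.329921;  D = -0.323637-0.064085i
d^4_{3,1}: k∈[0..1] ⇒ +0.010755 -0.137580 = -0.126825;  D = +0.120122+0.040686i
d^4_{4,1}: single k=0 term ⇒ -0.028092;  D = -0.025201-0.012413i
Y_4^{m'}(θ=2.1946,φ=0.9312) and Σ D·Y over m':
  (+0.1790-0.1202i)·(-0.1603+0.1058i)  (+0.4445-0.2202i)·(+0.3675+0.1333i)  (+0.3598-0.1228i)·(-0.0880-0.2931i)  (-0.2807+0.0562i)·(+0.0819-0.1101i)  (-0.3137+0.0210i)·(-0.3344+0.0000i)  (+0.5054+0.0326i)·(-0.0819-0.1101i)  (-0.3236-0.0641i)·(-0.0880+0.2931i)  (+0.1201+0.0407i)·(-0.3675+0.1333i)  (-0.0252-0.0124i)·(-0.1603-0.1058i)
Y_4^1(R⁻¹ n̂) = +0.159831-0.191404i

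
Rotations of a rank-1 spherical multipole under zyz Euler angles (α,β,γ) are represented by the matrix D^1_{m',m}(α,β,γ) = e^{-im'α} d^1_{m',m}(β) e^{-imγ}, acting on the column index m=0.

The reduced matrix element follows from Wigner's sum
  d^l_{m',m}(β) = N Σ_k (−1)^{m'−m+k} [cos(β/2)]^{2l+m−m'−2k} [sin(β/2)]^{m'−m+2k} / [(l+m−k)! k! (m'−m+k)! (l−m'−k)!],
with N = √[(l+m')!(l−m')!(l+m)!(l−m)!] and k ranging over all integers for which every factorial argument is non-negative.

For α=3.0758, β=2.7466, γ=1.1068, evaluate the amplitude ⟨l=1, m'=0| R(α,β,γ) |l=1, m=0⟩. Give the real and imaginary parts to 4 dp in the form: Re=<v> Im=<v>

Re=-0.9230 Im=0.0000

First d^1_{0,0}(β=2.7466), then the phase factors e^{-i(0)α} and e^{-i(0)γ}:
With c≡cos(β/2)=0.196215 and s≡sin(β/2)=0.980561, N=[1·1·1·1]^{1/2}=1.000000
k∈{0,1} keeps every argument non-negative
  k=0: (−1)^0·1.0000/(1)·0.1962^2·0.9806^0 = +0.038500
  k=1: (−1)^1·1.0000/(1)·0.1962^0·0.9806^2 = -0.961500
d^1_{0,0}(2.7466) = +0.038500 -0.961500 = -0.922999
Phases: e^{-i·(0)·3.0758}=+1.000000+0.000000i, e^{-i·(0)·1.1068}=+1.000000+0.000000i ⇒ D=-0.922999+0.000000i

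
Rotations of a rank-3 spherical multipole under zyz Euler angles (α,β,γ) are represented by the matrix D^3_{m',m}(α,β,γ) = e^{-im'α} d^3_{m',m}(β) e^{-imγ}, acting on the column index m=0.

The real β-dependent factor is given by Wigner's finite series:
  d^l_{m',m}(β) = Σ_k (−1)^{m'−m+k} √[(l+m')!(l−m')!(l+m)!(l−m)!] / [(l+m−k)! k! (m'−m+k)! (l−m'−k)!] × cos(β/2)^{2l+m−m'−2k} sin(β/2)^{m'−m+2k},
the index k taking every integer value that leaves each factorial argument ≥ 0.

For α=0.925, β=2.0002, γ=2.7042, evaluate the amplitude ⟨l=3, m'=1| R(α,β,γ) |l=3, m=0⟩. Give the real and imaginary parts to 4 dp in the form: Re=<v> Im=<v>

Split into d^3_{1,0}(β=2.0002) × two z-phases.
Half-angle: c=0.540218, s=0.841525. N=√(24·2·6·6)=41.569219
The bounds max(0,m−m')=0 and min(l+m,l−m')=2 give 3 terms
  k=0: (−1)^1·41.5692/(12)·0.5402^5·0.8415^1 = -0.134123
  k=1: (−1)^2·41.5692/(4)·0.5402^3·0.8415^3 = +0.976384
  k=2: (−1)^3·41.5692/(12)·0.5402^1·0.8415^5 = -0.789760
d^3_{1,0}(2.0002) = -0.134123 +0.976384 -0.789760 = +0.052501
Attach z-rotation phases: D = e^{-i(1)(0.925)}·(+0.052501)·e^{-i(0)(2.7042)} = +0.031597-0.041928i

Re=0.0316 Im=-0.0419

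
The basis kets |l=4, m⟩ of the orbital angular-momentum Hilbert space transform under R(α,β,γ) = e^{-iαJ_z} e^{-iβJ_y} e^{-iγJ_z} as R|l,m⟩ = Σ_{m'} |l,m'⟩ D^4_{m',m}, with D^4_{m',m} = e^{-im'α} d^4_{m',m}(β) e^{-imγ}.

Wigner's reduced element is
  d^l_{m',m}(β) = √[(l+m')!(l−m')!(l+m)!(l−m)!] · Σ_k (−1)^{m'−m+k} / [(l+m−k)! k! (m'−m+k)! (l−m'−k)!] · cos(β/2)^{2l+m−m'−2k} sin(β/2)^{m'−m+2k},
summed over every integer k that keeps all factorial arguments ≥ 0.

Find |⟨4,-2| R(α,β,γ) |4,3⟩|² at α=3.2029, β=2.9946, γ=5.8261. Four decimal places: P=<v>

D^4_{-2,3}(3.2029,2.9946,5.8261) = e^{-i·-2·3.2029}·d^4_{-2,3}(2.9946)·e^{-i·3·5.8261}. Compute d first:
With c≡cos(β/2)=0.073430 and s≡sin(β/2)=0.997300, N=[2·720·5040·1]^{1/2}=2693.993318
Admissible k: 5..6 (factorial args all ≥0)
  k=5: (−1)^0·2693.9933/(240)·0.0734^3·0.9973^5 = +0.004385
  k=6: (−1)^1·2693.9933/(720)·0.0734^1·0.9973^7 = -0.269600
d^4_{-2,3}(2.9946) = +0.004385 -0.269600 = -0.265216
|D^4_{-2,3}|² = |d^4_{-2,3}(β)|² = (-0.265216)² = 0.070339 (the z-rotation phases have unit modulus)

P=0.0703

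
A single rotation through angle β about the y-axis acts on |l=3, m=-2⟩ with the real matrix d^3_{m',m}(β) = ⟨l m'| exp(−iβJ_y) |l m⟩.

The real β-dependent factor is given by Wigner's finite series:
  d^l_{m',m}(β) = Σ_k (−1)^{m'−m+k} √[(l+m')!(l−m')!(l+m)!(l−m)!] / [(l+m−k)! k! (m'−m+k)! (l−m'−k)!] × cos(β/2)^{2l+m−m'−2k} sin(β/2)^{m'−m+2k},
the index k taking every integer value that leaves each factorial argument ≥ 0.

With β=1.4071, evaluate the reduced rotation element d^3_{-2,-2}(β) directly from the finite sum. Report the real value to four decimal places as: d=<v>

d=-0.5109

d^3_{-2,-2}(β=1.4071) via Wigner's sum:
Half-angle: c=0.762550, s=0.646929. N=√(1·120·1·120)=120.000000
Admissible k: 0..1 (factorial args all ≥0)
  k=0: (−1)^0·120.0000/(120)·0.7626^6·0.6469^0 = +0.196613
  k=1: (−1)^1·120.0000/(24)·0.7626^4·0.6469^2 = -0.707550
d^3_{-2,-2}(1.4071) = +0.196613 -0.707550 = -0.510938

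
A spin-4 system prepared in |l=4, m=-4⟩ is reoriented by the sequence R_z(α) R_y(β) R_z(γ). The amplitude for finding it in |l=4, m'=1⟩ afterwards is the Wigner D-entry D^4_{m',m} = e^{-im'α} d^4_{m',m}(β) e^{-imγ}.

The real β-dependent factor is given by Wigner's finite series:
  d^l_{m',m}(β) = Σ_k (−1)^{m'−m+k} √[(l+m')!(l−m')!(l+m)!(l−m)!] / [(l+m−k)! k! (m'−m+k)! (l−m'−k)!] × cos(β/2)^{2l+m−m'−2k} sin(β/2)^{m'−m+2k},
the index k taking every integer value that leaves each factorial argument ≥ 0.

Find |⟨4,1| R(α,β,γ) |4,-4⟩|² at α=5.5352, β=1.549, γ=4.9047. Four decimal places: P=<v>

First d^4_{1,-4}(β=1.549), then the phase factors e^{-i(1)α} and e^{-i(-4)γ}:
With c≡cos(β/2)=0.714771 and s≡sin(β/2)=0.699359, N=[120·6·1·40320]^{1/2}=5387.986637
Admissible k: 0..0 (factorial args all ≥0)
  k=0: (−1)^5·5387.9866/(720)·0.7148^3·0.6994^5 = -0.457188
d^4_{1,-4}(1.549) = -0.457188
|D^4_{1,-4}|² = |d^4_{1,-4}(β)|² = (-0.457188)² = 0.209021 (the z-rotation phases have unit modulus)

P=0.2090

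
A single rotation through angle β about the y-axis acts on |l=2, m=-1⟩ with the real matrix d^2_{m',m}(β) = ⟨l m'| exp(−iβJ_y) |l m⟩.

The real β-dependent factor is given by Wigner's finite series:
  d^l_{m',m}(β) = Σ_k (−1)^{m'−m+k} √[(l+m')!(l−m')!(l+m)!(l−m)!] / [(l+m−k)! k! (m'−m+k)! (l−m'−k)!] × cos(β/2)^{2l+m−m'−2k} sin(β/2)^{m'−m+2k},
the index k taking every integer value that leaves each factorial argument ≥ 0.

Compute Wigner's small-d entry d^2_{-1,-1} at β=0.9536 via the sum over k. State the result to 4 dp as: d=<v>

d=0.1243

d^2_{-1,-1}(β=0.9536) via Wigner's sum:
With c≡cos(β/2)=0.888468 and s≡sin(β/2)=0.458938, N=[1·6·1·6]^{1/2}=6.000000
Admissible k: 0..1 (factorial args all ≥0)
  k=0: (−1)^0·6.0000/(6)·0.8885^4·0.4589^0 = +0.623114
  k=1: (−1)^1·6.0000/(2)·0.8885^2·0.4589^2 = -0.498785
d^2_{-1,-1}(0.9536) = +0.623114 -0.498785 = +0.124328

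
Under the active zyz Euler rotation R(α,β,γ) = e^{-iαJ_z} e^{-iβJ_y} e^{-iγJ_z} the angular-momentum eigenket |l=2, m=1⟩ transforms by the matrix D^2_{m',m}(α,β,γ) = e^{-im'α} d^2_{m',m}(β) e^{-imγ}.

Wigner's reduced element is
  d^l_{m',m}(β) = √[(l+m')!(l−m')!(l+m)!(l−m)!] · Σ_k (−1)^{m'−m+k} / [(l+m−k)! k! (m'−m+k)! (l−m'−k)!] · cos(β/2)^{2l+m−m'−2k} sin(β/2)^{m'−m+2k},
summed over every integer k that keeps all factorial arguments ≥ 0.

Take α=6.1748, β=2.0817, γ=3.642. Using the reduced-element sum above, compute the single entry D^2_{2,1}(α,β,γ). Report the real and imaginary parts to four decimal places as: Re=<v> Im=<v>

Split into d^2_{2,1}(β=2.0817) × two z-phases.
Half-angle: c=0.505487, s=0.862834. N=√(24·1·6·1)=12.000000
The bounds max(0,m−m')=0 and min(l+m,l−m')=0 give 1 term
  k=0: (−1)^1·12.0000/(6)·0.5055^3·0.8628^1 = -0.222888
d^2_{2,1}(2.0817) = -0.222888
Phases: e^{-i·(2)·6.1748}=+0.976597+0.215077i, e^{-i·(1)·3.642}=-0.877387+0.479783i ⇒ D=+0.213983-0.062375i

Re=0.2140 Im=-0.0624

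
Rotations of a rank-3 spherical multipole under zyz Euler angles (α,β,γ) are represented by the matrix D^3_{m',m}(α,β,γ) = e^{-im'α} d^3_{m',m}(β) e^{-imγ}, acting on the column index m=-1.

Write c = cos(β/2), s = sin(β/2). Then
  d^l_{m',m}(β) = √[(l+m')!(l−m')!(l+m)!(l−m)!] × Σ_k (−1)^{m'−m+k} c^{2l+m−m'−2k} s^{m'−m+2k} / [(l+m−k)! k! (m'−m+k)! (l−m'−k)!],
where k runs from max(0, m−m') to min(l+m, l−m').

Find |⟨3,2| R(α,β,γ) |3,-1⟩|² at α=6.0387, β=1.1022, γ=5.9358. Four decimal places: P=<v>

First d^3_{2,-1}(β=1.1022), then the phase factors e^{-i(2)α} and e^{-i(-1)γ}:
Half-angle: c=0.851949, s=0.523625. N=√(120·1·2·24)=75.894664
k∈{0,1} keeps every argument non-negative
  k=0: (−1)^3·75.8947/(12)·0.8519^3·0.5236^3 = -0.561476
  k=1: (−1)^4·75.8947/(24)·0.8519^1·0.5236^5 = +0.106051
d^3_{2,-1}(1.1022) = -0.561476 +0.106051 = -0.455425
|D^3_{2,-1}|² = |d^3_{2,-1}(β)|² = (-0.455425)² = 0.207412 (the z-rotation phases have unit modulus)

P=0.2074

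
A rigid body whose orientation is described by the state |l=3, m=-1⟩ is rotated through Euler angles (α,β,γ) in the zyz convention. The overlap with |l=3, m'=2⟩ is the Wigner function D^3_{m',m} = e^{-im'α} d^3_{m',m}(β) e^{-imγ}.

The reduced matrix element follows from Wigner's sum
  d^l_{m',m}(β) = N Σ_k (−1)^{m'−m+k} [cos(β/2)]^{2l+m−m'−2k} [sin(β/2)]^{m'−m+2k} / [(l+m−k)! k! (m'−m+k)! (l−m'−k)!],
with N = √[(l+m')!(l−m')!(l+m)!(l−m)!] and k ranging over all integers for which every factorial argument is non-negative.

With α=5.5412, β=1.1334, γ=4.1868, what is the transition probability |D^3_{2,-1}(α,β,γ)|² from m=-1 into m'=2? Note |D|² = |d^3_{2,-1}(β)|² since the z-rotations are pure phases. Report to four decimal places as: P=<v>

First d^3_{2,-1}(β=1.1334), then the phase factors e^{-i(2)α} and e^{-i(-1)γ}:
Half-angle: c=0.843677, s=0.536851. N=√(120·1·2·24)=75.894664
k: max(0,(-1)−(2))=0 … min(3+(-1),3−(2))=1
  k=0: (−1)^3·75.8947/(12)·0.8437^3·0.5369^3 = -0.587651
  k=1: (−1)^4·75.8947/(24)·0.8437^1·0.5369^5 = +0.118972
d^3_{2,-1}(1.1334) = -0.587651 +0.118972 = -0.468680
|D^3_{2,-1}|² = |d^3_{2,-1}(β)|² = (-0.468680)² = 0.219660 (the z-rotation phases have unit modulus)

P=0.2197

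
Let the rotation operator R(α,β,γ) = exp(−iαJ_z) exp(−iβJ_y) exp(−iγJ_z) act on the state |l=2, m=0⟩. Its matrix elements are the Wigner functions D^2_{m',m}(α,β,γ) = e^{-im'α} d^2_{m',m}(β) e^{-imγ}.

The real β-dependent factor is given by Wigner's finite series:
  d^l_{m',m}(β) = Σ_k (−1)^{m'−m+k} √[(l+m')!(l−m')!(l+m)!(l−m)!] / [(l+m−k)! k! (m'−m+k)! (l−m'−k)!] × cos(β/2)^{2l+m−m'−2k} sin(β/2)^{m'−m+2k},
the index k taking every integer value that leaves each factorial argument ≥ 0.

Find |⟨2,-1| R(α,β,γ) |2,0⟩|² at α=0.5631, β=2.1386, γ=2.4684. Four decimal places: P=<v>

First d^2_{-1,0}(β=2.1386), then the phase factors e^{-i(-1)α} and e^{-i(0)γ}:
With c≡cos(β/2)=0.480738 and s≡sin(β/2)=0.876864, N=[1·6·2·2]^{1/2}=4.898979
Admissible k: 1..2 (factorial args all ≥0)
  k=1: (−1)^0·4.8990/(2)·0.4807^3·0.8769^1 = +0.238635
  k=2: (−1)^1·4.8990/(2)·0.4807^1·0.8769^3 = -0.793928
d^2_{-1,0}(2.1386) = +0.238635 -0.793928 = -0.555293
|D^2_{-1,0}|² = |d^2_{-1,0}(β)|² = (-0.555293)² = 0.308351 (the z-rotation phases have unit modulus)

P=0.3084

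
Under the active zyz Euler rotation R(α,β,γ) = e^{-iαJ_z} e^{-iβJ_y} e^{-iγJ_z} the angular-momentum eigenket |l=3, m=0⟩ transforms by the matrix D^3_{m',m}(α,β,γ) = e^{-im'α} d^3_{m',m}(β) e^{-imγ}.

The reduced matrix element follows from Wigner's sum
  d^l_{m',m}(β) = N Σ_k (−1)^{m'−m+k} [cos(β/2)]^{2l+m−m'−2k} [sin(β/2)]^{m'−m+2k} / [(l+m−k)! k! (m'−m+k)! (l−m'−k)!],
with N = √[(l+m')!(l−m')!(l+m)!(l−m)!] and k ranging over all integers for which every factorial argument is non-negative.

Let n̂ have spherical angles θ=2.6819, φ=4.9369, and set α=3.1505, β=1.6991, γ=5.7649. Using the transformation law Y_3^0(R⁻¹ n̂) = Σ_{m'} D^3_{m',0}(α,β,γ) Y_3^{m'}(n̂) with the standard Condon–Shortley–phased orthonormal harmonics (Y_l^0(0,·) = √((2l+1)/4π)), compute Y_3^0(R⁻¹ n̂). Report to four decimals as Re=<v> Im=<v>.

Need the full column D^3_{m',0} for m'=−3..3 at α=3.1505, β=1.6991, γ=5.7649.
cos(β/2)=0.660321, sin(β/2)=0.750983
d^3_{-3,0}: single k=3 term ⇒ +0.545345;  D = -0.545151-0.014571i
d^3_{-2,0}: k∈[2..3] ⇒ +0.587276 -0.759613 = -0.172337;  D = -0.172310-0.003070i
d^3_{-1,0}: k∈[1..3] ⇒ +0.326586 -1.267268 +0.546383 = -0.394299;  D = +0.394283+0.003512i
d^3_{0,0}: k∈[0..3] ⇒ +0.082896 -0.964993 +1.248171 -0.179383 = +0.186691;  D = +0.186691+0.000000i
d^3_{1,0}: k∈[0..2] ⇒ -0.326586 +1.267268 -0.546383 = +0.394299;  D = -0.394283+0.003512i
d^3_{2,0}: k∈[0..1] ⇒ +0.587276 -0.759613 = -0.172337;  D = -0.172310+0.003070i
d^3_{3,0}: single k=0 term ⇒ -0.545345;  D = +0.545151-0.014571i
Y_3^{m'}(θ=2.6819,φ=4.9369) and Σ D·Y over m':
  (-0.5452-0.0146i)·(-0.0227-0.0285i)  (-0.1723-0.0031i)·(+0.1624-0.0783i)  (+0.3943+0.0035i)·(+0.0963+0.4216i)  (+0.1867+0.0000i)·(-0.3397+0.0000i)  (-0.3943+0.0035i)·(-0.0963+0.4216i)  (-0.1723+0.0031i)·(+0.1624+0.0783i)  (+0.5452-0.0146i)·(+0.0227-0.0285i)
Y_3^0(R⁻¹ n̂) = -0.022969-0.000000i

Re=-0.0230 Im=0.0000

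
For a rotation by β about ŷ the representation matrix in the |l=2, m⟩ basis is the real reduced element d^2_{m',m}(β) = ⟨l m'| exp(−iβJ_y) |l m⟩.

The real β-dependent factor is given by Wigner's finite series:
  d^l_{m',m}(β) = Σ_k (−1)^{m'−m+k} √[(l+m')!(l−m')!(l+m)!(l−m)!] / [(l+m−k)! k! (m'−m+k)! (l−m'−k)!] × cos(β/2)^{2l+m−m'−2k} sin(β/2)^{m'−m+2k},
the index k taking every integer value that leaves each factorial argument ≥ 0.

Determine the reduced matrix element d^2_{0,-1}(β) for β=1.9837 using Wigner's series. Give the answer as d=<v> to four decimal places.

d^2_{0,-1}(β=1.9837) via Wigner's sum:
c=cos(1.9837/2)=0.547142, s=sin(1.9837/2)=0.837040; N=√[2·2·1·6]=4.898979
k∈{0,1} keeps every argument non-negative
  k=0: (−1)^1·4.8990/(2)·0.5471^3·0.8370^1 = -0.335832
  k=1: (−1)^2·4.8990/(2)·0.5471^1·0.8370^3 = +0.785984
d^2_{0,-1}(1.9837) = -0.335832 +0.785984 = +0.450152

d=0.4502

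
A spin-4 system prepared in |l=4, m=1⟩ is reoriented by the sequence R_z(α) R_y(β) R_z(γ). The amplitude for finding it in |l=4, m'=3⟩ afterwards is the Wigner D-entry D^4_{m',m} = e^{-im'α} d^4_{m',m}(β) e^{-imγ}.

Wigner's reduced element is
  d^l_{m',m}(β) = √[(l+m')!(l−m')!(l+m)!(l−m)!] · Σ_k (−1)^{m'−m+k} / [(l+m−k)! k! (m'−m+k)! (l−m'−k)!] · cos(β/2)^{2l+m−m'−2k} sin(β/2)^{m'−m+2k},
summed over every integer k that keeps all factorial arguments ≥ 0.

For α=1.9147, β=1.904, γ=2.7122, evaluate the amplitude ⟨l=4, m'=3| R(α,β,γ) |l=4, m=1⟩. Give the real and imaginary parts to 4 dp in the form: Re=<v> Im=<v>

Re=0.2599 Im=0.3780

D^4_{3,1}(1.9147,1.904,2.7122) = e^{-i·3·1.9147}·d^4_{3,1}(1.904)·e^{-i·1·2.7122}. Compute d first:
c=cos(1.904/2)=0.580055, s=sin(1.904/2)=0.814577; N=√[5040·1·120·6]=1904.940944
The bounds max(0,m−m')=0 and min(l+m,l−m')=1 give 2 terms
  k=0: (−1)^2·1904.9409/(240)·0.5801^6·0.8146^2 = +0.200609
  k=1: (−1)^3·1904.9409/(144)·0.5801^4·0.8146^4 = -0.659364
d^4_{3,1}(1.904) = +0.200609 -0.659364 = -0.458755
Attach z-rotation phases: D = e^{-i(3)(1.9147)}·(-0.458755)·e^{-i(1)(2.7122)} = +0.259910+0.378025i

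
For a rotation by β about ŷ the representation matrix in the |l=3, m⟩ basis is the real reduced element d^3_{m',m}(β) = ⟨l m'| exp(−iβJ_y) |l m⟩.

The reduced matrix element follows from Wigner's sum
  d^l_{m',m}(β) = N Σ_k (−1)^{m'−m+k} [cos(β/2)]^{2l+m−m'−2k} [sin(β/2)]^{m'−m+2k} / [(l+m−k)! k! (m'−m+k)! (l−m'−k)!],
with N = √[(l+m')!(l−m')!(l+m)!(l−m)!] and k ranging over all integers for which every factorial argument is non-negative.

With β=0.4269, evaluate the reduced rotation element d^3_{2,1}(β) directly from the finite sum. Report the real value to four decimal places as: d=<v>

d=-0.5411

d^3_{2,1}(β=0.4269) via Wigner's sum:
c=cos(0.4269/2)=0.977306, s=sin(0.4269/2)=0.211833; N=√[120·1·24·2]=75.894664
k∈{0,1} keeps every argument non-negative
  k=0: (−1)^1·75.8947/(24)·0.9773^5·0.2118^1 = -0.597236
  k=1: (−1)^2·75.8947/(12)·0.9773^3·0.2118^3 = +0.056118
d^3_{2,1}(0.4269) = -0.597236 +0.056118 = -0.541118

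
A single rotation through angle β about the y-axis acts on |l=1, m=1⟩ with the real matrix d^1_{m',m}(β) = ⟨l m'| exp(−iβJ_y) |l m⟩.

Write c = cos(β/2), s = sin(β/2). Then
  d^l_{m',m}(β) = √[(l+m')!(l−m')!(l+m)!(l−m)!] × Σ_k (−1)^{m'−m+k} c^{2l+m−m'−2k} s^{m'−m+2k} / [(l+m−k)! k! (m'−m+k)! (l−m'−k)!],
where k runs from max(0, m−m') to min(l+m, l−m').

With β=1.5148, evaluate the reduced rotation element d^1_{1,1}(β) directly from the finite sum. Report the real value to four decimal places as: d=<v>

d=0.5280

d^1_{1,1}(β=1.5148) via Wigner's sum:
With c≡cos(β/2)=0.726625 and s≡sin(β/2)=0.687035, N=[2·1·2·1]^{1/2}=2.000000
The bounds max(0,m−m')=0 and min(l+m,l−m')=0 give 1 term
  k=0: (−1)^0·2.0000/(2)·0.7266^2·0.6870^0 = +0.527984
d^1_{1,1}(1.5148) = +0.527984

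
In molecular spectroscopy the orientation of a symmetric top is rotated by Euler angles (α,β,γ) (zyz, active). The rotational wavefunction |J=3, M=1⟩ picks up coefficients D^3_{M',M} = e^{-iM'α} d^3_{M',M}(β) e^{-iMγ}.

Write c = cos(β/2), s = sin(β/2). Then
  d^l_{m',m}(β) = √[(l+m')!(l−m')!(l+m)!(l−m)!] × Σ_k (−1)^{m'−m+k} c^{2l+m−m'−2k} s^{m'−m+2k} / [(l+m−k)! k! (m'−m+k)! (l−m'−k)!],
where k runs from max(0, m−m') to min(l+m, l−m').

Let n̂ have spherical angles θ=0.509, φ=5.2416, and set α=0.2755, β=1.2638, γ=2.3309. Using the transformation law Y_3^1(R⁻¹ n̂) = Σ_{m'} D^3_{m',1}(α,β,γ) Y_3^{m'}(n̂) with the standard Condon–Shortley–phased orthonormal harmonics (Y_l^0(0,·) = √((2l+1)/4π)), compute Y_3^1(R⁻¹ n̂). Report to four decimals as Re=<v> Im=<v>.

Need the full column D^3_{m',1} for m'=−3..3 at α=0.2755, β=1.2638, γ=2.3309.
cos(β/2)=0.806907, sin(β/2)=0.590679
d^3_{-3,1}: single k=4 term ⇒ +0.306972;  D = +0.020367-0.306295i
d^3_{-2,1}: k∈[3..4] ⇒ +0.684785 -0.183477 = +0.501309;  D = -0.104063-0.490389i
d^3_{-1,1}: k∈[2..4] ⇒ +0.887457 -0.634078 +0.042473 = +0.295852;  D = -0.137825-0.261788i
d^3_{0,1}: k∈[1..3] ⇒ +0.699937 -1.125217 +0.200989 = -0.224292;  D = +0.154536+0.162559i
d^3_{1,1}: k∈[0..2] ⇒ +0.276020 -1.183276 +0.475558 = -0.431698;  D = +0.371334+0.220169i
d^3_{2,1}: k∈[0..1] ⇒ -0.638952 +0.684785 = +0.045834;  D = -0.044297-0.011769i
d^3_{3,1}: single k=0 term ⇒ +0.572851;  D = -0.572780+0.009055i
Y_3^{m'}(θ=0.509,φ=5.2416) and Σ D·Y over m':
  (+0.0204-0.3063i)·(-0.0483+0.0008i)  (-0.1041-0.4904i)·(-0.1039+0.1847i)  (-0.1378-0.2618i)·(+0.2236+0.3824i)  (+0.1545+0.1626i)·(+0.2648+0.0000i)  (+0.3713+0.2202i)·(-0.2236+0.3824i)  (-0.0443-0.0118i)·(-0.1039-0.1847i)  (-0.5728+0.0091i)·(+0.0483+0.0008i)
Y_3^1(R⁻¹ n̂) = +0.018402+0.080462i

Re=0.0184 Im=0.0805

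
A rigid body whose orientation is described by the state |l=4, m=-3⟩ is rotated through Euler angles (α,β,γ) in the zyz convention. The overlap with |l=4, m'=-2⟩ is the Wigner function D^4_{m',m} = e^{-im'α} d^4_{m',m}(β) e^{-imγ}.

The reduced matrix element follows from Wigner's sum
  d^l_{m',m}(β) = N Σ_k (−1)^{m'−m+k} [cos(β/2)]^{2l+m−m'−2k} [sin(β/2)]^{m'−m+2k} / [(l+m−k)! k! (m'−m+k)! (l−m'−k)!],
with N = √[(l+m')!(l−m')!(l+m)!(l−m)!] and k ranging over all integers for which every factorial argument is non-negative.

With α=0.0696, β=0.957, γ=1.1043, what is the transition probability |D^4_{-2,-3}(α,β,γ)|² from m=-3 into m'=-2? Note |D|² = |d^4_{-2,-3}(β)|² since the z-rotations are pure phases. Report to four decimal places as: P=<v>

Split into d^4_{-2,-3}(β=0.957) × two z-phases.
With c≡cos(β/2)=0.887687 and s≡sin(β/2)=0.460448, N=[2·720·1·5040]^{1/2}=2693.993318
k: max(0,(-3)−(-2))=0 … min(4+(-3),4−(-2))=1
  k=0: (−1)^1·2693.9933/(720)·0.8877^7·0.4604^1 = -0.748277
  k=1: (−1)^2·2693.9933/(240)·0.8877^5·0.4604^3 = +0.603985
d^4_{-2,-3}(0.957) = -0.748277 +0.603985 = -0.144292
|D^4_{-2,-3}|² = |d^4_{-2,-3}(β)|² = (-0.144292)² = 0.020820 (the z-rotation phases have unit modulus)

P=0.0208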